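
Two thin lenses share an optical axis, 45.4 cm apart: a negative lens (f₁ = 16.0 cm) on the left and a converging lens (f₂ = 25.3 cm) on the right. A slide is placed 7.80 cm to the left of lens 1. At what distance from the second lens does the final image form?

Lens 1 is diverging, so f₁ = −16.0 cm.
Lens 1: 1/d_i1 = 1/f₁ − 1/d_o1 = 1/(-16.0) − 1/(7.80) = -0.1907, so d_i1 = -5.244 cm.
The intermediate image is 5.244 cm to the left of lens 1 (virtual), which is 45.4 − (-5.244) = 50.64 cm to the left of lens 2, so d_o2 = +50.64 cm.
Lens 2: 1/d_i2 = 1/f₂ − 1/d_o2 = 1/(25.3) − 1/(50.64) = 0.01978, so d_i2 = 50.6 cm.
The final image is real, 50.6 cm to the right of lens 2 (overall magnification ≈ -0.67).

50.6 cm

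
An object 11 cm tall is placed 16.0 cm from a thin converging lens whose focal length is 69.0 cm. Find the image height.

1/d_i = 1/f − 1/d_o = 1/(69.00) − 1/(16.0) = -0.04801, so d_i = -20.83 cm.
m = −d_i/d_o = +1.302.
|h_i| = |m|·h_o = 1.302 × 11 = 14.3 cm. The image is virtual, upright and enlarged, on the same side as the object.

14.3 cm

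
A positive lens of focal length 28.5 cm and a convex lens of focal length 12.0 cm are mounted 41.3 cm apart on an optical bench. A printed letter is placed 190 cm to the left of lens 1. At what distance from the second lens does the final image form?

22.0 cm

Lens 1: 1/d_i1 = 1/f₁ − 1/d_o1 = 1/(28.5) − 1/(190) = 0.02982, so d_i1 = 33.53 cm.
The intermediate image is 33.53 cm to the right of lens 1, which is 41.3 − (33.53) = 7.770 cm to the left of lens 2, so d_o2 = +7.770 cm.
Lens 2: 1/d_i2 = 1/f₂ − 1/d_o2 = 1/(12.0) − 1/(7.770) = -0.04537, so d_i2 = -22.0 cm.
The final image is virtual, 22.0 cm to the left of lens 2 (overall magnification ≈ -0.50).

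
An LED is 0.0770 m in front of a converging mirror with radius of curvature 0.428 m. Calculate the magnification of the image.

f = R/2 = 0.428/2 = 0.2140 m.
1/d_i = 1/f − 1/d_o = 1/(0.2140) − 1/(0.0770) = -8.314, so d_i = -0.1203 m.
m = −d_i/d_o = −(-0.1203)/(0.0770) = +1.56.
The image is virtual, upright and enlarged, behind the mirror.

m = +1.56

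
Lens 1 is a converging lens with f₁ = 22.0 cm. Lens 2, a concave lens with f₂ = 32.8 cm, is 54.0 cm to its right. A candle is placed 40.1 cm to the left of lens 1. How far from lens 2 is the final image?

4.53 cm

Lens 1: 1/d_i1 = 1/f₁ − 1/d_o1 = 1/(22.0) − 1/(40.1) = 0.02052, so d_i1 = 48.74 cm.
The intermediate image is 48.74 cm to the right of lens 1, which is 54.0 − (48.74) = 5.260 cm to the left of lens 2, so d_o2 = +5.260 cm.
Lens 2 is diverging, so f₂ = −32.8 cm.
Lens 2: 1/d_i2 = 1/f₂ − 1/d_o2 = 1/(-32.8) − 1/(5.260) = -0.2206, so d_i2 = -4.53 cm.
The final image is virtual, 4.53 cm to the left of lens 2 (overall magnification ≈ -1.0).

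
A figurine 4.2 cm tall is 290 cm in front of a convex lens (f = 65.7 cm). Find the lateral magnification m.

m = -0.293

1/d_i = 1/f − 1/d_o = 1/(65.70) − 1/(290) = 0.01177, so d_i = 84.94 cm.
m = −d_i/d_o = −(84.94)/(290) = -0.293.
The image is real, inverted and reduced, on the far side of the lens.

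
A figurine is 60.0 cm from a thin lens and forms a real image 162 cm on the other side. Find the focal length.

Real image ⇒ d_i = +162 cm.
1/f = 1/d_o + 1/d_i = 1/(60.0) + 1/(162) = 0.02284, so f = 43.8 cm.
Since f is positive, the thin lens is converging.

f = 43.8 cm (converging)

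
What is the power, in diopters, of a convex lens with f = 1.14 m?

P = 1/f = 1/(1.14 m) = +0.877 D.

P = +0.877 D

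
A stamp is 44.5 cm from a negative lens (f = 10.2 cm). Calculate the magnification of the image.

For a negative lens, f = -10.2 cm.
1/d_i = 1/f − 1/d_o = 1/(-10.20) − 1/(44.5) = -0.1205, so d_i = -8.298 cm.
m = −d_i/d_o = −(-8.298)/(44.5) = +0.186.
The image is virtual, upright and reduced, on the same side as the object.

m = +0.186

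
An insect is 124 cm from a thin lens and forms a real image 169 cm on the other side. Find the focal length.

f = 71.5 cm (converging)

Real image ⇒ d_i = +169 cm.
1/f = 1/d_o + 1/d_i = 1/(124) + 1/(169) = 0.01398, so f = 71.5 cm.
Since f is positive, the thin lens is converging.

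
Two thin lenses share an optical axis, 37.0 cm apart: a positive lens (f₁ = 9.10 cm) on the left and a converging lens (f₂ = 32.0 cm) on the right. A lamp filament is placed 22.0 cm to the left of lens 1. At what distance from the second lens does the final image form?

65.3 cm

Lens 1: 1/d_i1 = 1/f₁ − 1/d_o1 = 1/(9.10) − 1/(22.0) = 0.06444, so d_i1 = 15.52 cm.
The intermediate image is 15.52 cm to the right of lens 1, which is 37.0 − (15.52) = 21.48 cm to the left of lens 2, so d_o2 = +21.48 cm.
Lens 2: 1/d_i2 = 1/f₂ − 1/d_o2 = 1/(32.0) − 1/(21.48) = -0.01530, so d_i2 = -65.3 cm.
The final image is virtual, 65.3 cm to the left of lens 2 (overall magnification ≈ -2.1).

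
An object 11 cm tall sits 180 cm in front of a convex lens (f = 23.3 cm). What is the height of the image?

1/d_i = 1/f − 1/d_o = 1/(23.30) − 1/(180) = 0.03736, so d_i = 26.76 cm.
m = −d_i/d_o = -0.1487.
|h_i| = |m|·h_o = 0.1487 × 11 = 1.64 cm. The image is real, inverted and reduced, on the far side of the lens.

1.64 cm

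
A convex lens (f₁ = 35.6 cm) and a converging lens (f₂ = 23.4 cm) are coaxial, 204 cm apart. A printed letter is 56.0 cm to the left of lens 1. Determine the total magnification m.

m = +0.493

Lens 1: 1/d_i1 = 1/(35.6) − 1/(56.0) = 0.01023, so d_i1 = 97.73 cm; m₁ = −d_i1/d_o1 = -1.745.
d_o2 = 204 − (97.73) = 106.3 cm.
Lens 2: 1/d_i2 = 1/(23.4) − 1/(106.3) = 0.03333, so d_i2 = 30.01 cm; m₂ = −d_i2/d_o2 = -0.2823.
m = m₁·m₂ = (-1.745)(-0.2823) = +0.493.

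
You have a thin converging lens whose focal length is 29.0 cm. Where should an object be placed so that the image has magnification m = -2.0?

43.5 cm

m = −d_i/d_o ⇒ d_i = −m·d_o.
1/f = 1/d_o + 1/d_i = 1/d_o − 1/(m·d_o) = (1 − 1/m)/d_o, so d_o = f(1 − 1/m) = (29.00)(1 − 1/(-2.0)) = 43.5 cm.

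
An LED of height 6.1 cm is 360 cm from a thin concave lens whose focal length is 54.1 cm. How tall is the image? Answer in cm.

For a concave lens, f = -54.1 cm.
1/d_i = 1/f − 1/d_o = 1/(-54.10) − 1/(360) = -0.02126, so d_i = -47.03 cm.
m = −d_i/d_o = +0.1306.
|h_i| = |m|·h_o = 0.1306 × 6.1 = 0.797 cm. The image is virtual, upright and reduced, on the same side as the object.

0.797 cm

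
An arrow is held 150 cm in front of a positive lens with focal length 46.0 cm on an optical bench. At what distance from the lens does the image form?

Lens equation: 1/d_i = 1/f − 1/d_o = 1/(46.00) − 1/(150) = 0.02174 − 0.006667 = 0.01507, so d_i = 66.3 cm.
The image is real, inverted and reduced, on the far side of the lens.

66.3 cm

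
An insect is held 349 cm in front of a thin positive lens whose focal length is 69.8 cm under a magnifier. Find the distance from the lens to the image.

87.2 cm

Lens equation: 1/v = 1/f − 1/u = 1/(69.80) − 1/(349) = 0.01433 − 0.002865 = 0.01146, so v = 87.2 cm.
The image is real, inverted and reduced, on the far side of the lens.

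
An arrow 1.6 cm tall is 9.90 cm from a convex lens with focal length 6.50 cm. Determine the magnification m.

m = -1.91

1/d_i = 1/f − 1/d_o = 1/(6.500) − 1/(9.90) = 0.05284, so d_i = 18.93 cm.
m = −d_i/d_o = −(18.93)/(9.90) = -1.91.
The image is real, inverted and enlarged, on the far side of the lens.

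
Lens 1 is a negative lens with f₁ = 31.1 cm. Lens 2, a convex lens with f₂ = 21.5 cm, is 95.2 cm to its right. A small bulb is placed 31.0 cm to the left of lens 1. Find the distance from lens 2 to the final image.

26.7 cm

Lens 1 is diverging, so f₁ = −31.1 cm.
Lens 1: 1/d_i1 = 1/f₁ − 1/d_o1 = 1/(-31.1) − 1/(31.0) = -0.06441, so d_i1 = -15.52 cm.
The intermediate image is 15.52 cm to the left of lens 1 (virtual), which is 95.2 − (-15.52) = 110.7 cm to the left of lens 2, so d_o2 = +110.7 cm.
Lens 2: 1/d_i2 = 1/f₂ − 1/d_o2 = 1/(21.5) − 1/(110.7) = 0.03748, so d_i2 = 26.7 cm.
The final image is real, 26.7 cm to the right of lens 2 (overall magnification ≈ -0.12).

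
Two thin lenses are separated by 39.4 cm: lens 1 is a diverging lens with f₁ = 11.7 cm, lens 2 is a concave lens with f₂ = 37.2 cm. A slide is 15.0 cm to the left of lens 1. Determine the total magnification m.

m = +0.196

f₁ = −11.7 cm (diverging).
Lens 1: 1/d_i1 = 1/(-11.7) − 1/(15.0) = -0.1521, so d_i1 = -6.573 cm; m₁ = −d_i1/d_o1 = +0.4382.
d_o2 = 39.4 − (-6.573) = 45.97 cm.
f₂ = −37.2 cm (diverging).
Lens 2: 1/d_i2 = 1/(-37.2) − 1/(45.97) = -0.04864, so d_i2 = -20.56 cm; m₂ = −d_i2/d_o2 = +0.4473.
m = m₁·m₂ = (+0.4382)(+0.4473) = +0.196.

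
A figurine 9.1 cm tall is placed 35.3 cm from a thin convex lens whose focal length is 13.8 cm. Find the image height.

1/d_i = 1/f − 1/d_o = 1/(13.80) − 1/(35.3) = 0.04414, so d_i = 22.66 cm.
m = −d_i/d_o = -0.6419.
|h_i| = |m|·h_o = 0.6419 × 9.1 = 5.84 cm. The image is real, inverted and reduced, on the far side of the lens.

5.84 cm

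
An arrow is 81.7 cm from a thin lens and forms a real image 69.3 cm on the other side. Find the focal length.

f = 37.5 cm (converging)

Real image ⇒ d_i = +69.3 cm.
1/f = 1/d_o + 1/d_i = 1/(81.7) + 1/(69.3) = 0.02667, so f = 37.5 cm.
Since f is positive, the thin lens is converging.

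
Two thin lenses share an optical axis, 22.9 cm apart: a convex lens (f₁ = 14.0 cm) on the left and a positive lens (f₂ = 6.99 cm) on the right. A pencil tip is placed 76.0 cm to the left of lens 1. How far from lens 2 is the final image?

32.1 cm

Lens 1: 1/d_i1 = 1/f₁ − 1/d_o1 = 1/(14.0) − 1/(76.0) = 0.05827, so d_i1 = 17.16 cm.
The intermediate image is 17.16 cm to the right of lens 1, which is 22.9 − (17.16) = 5.740 cm to the left of lens 2, so d_o2 = +5.740 cm.
Lens 2: 1/d_i2 = 1/f₂ − 1/d_o2 = 1/(6.99) − 1/(5.740) = -0.03115, so d_i2 = -32.1 cm.
The final image is virtual, 32.1 cm to the left of lens 2 (overall magnification ≈ -1.3).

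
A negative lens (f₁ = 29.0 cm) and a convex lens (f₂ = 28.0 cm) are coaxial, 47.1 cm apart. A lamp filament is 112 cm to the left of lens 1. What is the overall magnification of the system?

m = -0.137

f₁ = −29.0 cm (diverging).
Lens 1: 1/d_i1 = 1/(-29.0) − 1/(112) = -0.04341, so d_i1 = -23.04 cm; m₁ = −d_i1/d_o1 = +0.2057.
d_o2 = 47.1 − (-23.04) = 70.14 cm.
Lens 2: 1/d_i2 = 1/(28.0) − 1/(70.14) = 0.02146, so d_i2 = 46.60 cm; m₂ = −d_i2/d_o2 = -0.6645.
m = m₁·m₂ = (+0.2057)(-0.6645) = -0.137.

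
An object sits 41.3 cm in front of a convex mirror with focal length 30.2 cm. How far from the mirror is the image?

17.4 cm

For a convex mirror, f = -30.2 cm.
Mirror equation: 1/v = 1/f − 1/u = 1/(-30.20) − 1/(41.3) = -0.03311 − 0.02421 = -0.05733, so v = -17.4 cm.
The image is virtual, upright and reduced, behind the mirror.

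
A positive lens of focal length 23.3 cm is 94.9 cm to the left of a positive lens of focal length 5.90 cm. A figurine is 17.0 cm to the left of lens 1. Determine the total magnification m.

Lens 1: 1/d_i1 = 1/(23.3) − 1/(17.0) = -0.01591, so d_i1 = -62.87 cm; m₁ = −d_i1/d_o1 = +3.698.
d_o2 = 94.9 − (-62.87) = 157.8 cm.
Lens 2: 1/d_i2 = 1/(5.90) − 1/(157.8) = 0.1632, so d_i2 = 6.129 cm; m₂ = −d_i2/d_o2 = -0.03884.
m = m₁·m₂ = (+3.698)(-0.03884) = -0.144.

m = -0.144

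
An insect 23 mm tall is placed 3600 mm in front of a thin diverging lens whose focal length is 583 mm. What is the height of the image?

3.21 mm

For a diverging lens, f = -583 mm.
1/d_i = 1/f − 1/d_o = 1/(-583.0) − 1/(3600) = -0.001993, so d_i = -501.7 mm.
m = −d_i/d_o = +0.1394.
|h_i| = |m|·h_o = 0.1394 × 23 = 3.21 mm. The image is virtual, upright and reduced, on the same side as the object.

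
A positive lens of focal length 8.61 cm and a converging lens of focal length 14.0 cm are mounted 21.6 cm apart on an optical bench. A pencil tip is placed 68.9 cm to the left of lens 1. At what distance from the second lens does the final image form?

73.5 cm

Lens 1: 1/d_i1 = 1/f₁ − 1/d_o1 = 1/(8.61) − 1/(68.9) = 0.1016, so d_i1 = 9.840 cm.
The intermediate image is 9.840 cm to the right of lens 1, which is 21.6 − (9.840) = 11.76 cm to the left of lens 2, so d_o2 = +11.76 cm.
Lens 2: 1/d_i2 = 1/f₂ − 1/d_o2 = 1/(14.0) − 1/(11.76) = -0.01361, so d_i2 = -73.5 cm.
The final image is virtual, 73.5 cm to the left of lens 2 (overall magnification ≈ -0.89).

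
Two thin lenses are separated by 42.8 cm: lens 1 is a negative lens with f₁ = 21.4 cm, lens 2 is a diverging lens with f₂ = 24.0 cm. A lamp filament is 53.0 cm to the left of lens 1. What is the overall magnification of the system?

f₁ = −21.4 cm (diverging).
Lens 1: 1/d_i1 = 1/(-21.4) − 1/(53.0) = -0.06560, so d_i1 = -15.24 cm; m₁ = −d_i1/d_o1 = +0.2875.
d_o2 = 42.8 − (-15.24) = 58.04 cm.
f₂ = −24.0 cm (diverging).
Lens 2: 1/d_i2 = 1/(-24.0) − 1/(58.04) = -0.05890, so d_i2 = -16.98 cm; m₂ = −d_i2/d_o2 = +0.2925.
m = m₁·m₂ = (+0.2875)(+0.2925) = +0.0841.

m = +0.0841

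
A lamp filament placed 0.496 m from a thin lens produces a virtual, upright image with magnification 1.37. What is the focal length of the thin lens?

m = −d_i/d_o ⇒ d_i = −m·d_o = −(+1.37)·(0.496) = -0.6795 m.
1/f = 1/d_o + 1/d_i = 1/(0.496) + 1/(-0.6795) = 0.5445, so f = 1.84 m.
Since f is positive, the thin lens is converging.

f = 1.84 m (converging)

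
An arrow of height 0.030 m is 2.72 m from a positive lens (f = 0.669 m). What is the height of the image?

1/d_i = 1/f − 1/d_o = 1/(0.6690) − 1/(2.72) = 1.127, so d_i = 0.8872 m.
m = −d_i/d_o = -0.3262.
|h_i| = |m|·h_o = 0.3262 × 0.030 = 0.00979 m. The image is real, inverted and reduced, on the far side of the lens.

0.00979 m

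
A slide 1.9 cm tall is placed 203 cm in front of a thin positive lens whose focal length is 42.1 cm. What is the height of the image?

1/d_i = 1/f − 1/d_o = 1/(42.10) − 1/(203) = 0.01883, so d_i = 53.12 cm.
m = −d_i/d_o = -0.2617.
|h_i| = |m|·h_o = 0.2617 × 1.9 = 0.497 cm. The image is real, inverted and reduced, on the far side of the lens.

0.497 cm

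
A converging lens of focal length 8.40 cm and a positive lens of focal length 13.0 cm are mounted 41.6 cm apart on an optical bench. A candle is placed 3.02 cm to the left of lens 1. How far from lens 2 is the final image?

Lens 1: 1/d_i1 = 1/f₁ − 1/d_o1 = 1/(8.40) − 1/(3.02) = -0.2121, so d_i1 = -4.715 cm.
The intermediate image is 4.715 cm to the left of lens 1 (virtual), which is 41.6 − (-4.715) = 46.31 cm to the left of lens 2, so d_o2 = +46.31 cm.
Lens 2: 1/d_i2 = 1/f₂ − 1/d_o2 = 1/(13.0) − 1/(46.31) = 0.05533, so d_i2 = 18.1 cm.
The final image is real, 18.1 cm to the right of lens 2 (overall magnification ≈ -0.61).

18.1 cm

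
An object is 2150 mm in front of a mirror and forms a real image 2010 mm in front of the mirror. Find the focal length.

Real image ⇒ d_i = +2010 mm.
1/f = 1/d_o + 1/d_i = 1/(2150) + 1/(2010) = 0.0009626, so f = 1040 mm.
Since f is positive, the mirror is concave.

f = 1040 mm (concave)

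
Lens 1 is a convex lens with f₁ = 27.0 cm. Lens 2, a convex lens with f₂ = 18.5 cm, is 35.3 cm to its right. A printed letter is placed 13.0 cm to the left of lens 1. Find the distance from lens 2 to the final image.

26.7 cm

Lens 1: 1/d_i1 = 1/f₁ − 1/d_o1 = 1/(27.0) − 1/(13.0) = -0.03989, so d_i1 = -25.07 cm.
The intermediate image is 25.07 cm to the left of lens 1 (virtual), which is 35.3 − (-25.07) = 60.37 cm to the left of lens 2, so d_o2 = +60.37 cm.
Lens 2: 1/d_i2 = 1/f₂ − 1/d_o2 = 1/(18.5) − 1/(60.37) = 0.03749, so d_i2 = 26.7 cm.
The final image is real, 26.7 cm to the right of lens 2 (overall magnification ≈ -0.85).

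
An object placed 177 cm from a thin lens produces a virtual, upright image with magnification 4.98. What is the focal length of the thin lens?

f = 221 cm (converging)

m = −d_i/d_o ⇒ d_i = −m·d_o = −(+4.98)·(177) = -881.5 cm.
1/f = 1/d_o + 1/d_i = 1/(177) + 1/(-881.5) = 0.004515, so f = 221 cm.
Since f is positive, the thin lens is converging.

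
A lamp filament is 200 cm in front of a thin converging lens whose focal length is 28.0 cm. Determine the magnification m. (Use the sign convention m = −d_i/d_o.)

m = -0.163

1/d_i = 1/f − 1/d_o = 1/(28.00) − 1/(200) = 0.03071, so d_i = 32.56 cm.
m = −d_i/d_o = −(32.56)/(200) = -0.163.
The image is real, inverted and reduced, on the far side of the lens.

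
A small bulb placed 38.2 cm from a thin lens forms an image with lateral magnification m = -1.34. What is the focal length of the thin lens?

m = −d_i/d_o ⇒ d_i = −m·d_o = −(-1.34)·(38.2) = 51.19 cm.
1/f = 1/d_o + 1/d_i = 1/(38.2) + 1/(51.19) = 0.04571, so f = 21.9 cm.
Since f is positive, the thin lens is converging.

f = 21.9 cm (converging)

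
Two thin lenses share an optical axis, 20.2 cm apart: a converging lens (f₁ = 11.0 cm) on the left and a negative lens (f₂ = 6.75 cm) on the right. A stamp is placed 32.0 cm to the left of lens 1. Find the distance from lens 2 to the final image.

2.28 cm

Lens 1: 1/d_i1 = 1/f₁ − 1/d_o1 = 1/(11.0) − 1/(32.0) = 0.05966, so d_i1 = 16.76 cm.
The intermediate image is 16.76 cm to the right of lens 1, which is 20.2 − (16.76) = 3.440 cm to the left of lens 2, so d_o2 = +3.440 cm.
Lens 2 is diverging, so f₂ = −6.75 cm.
Lens 2: 1/d_i2 = 1/f₂ − 1/d_o2 = 1/(-6.75) − 1/(3.440) = -0.4388, so d_i2 = -2.28 cm.
The final image is virtual, 2.28 cm to the left of lens 2 (overall magnification ≈ -0.35).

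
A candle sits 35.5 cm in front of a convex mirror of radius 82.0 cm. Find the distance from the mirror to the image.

19.0 cm

f = R/2 = 82.0/2 = 41.00 cm; for a convex mirror, f = -41.00 cm.
Mirror equation: 1/q = 1/f − 1/p = 1/(-41.00) − 1/(35.5) = -0.02439 − 0.02817 = -0.05256, so q = -19.0 cm.
The image is virtual, upright and reduced, behind the mirror.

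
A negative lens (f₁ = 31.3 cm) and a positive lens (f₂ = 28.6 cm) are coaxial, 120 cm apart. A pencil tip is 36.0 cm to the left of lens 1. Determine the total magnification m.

f₁ = −31.3 cm (diverging).
Lens 1: 1/d_i1 = 1/(-31.3) − 1/(36.0) = -0.05973, so d_i1 = -16.74 cm; m₁ = −d_i1/d_o1 = +0.4650.
d_o2 = 120 − (-16.74) = 136.7 cm.
Lens 2: 1/d_i2 = 1/(28.6) − 1/(136.7) = 0.02765, so d_i2 = 36.17 cm; m₂ = −d_i2/d_o2 = -0.2646.
m = m₁·m₂ = (+0.4650)(-0.2646) = -0.123.

m = -0.123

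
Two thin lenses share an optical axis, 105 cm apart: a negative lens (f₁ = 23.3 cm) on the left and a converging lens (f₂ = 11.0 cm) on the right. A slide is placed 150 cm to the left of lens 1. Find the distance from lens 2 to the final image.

Lens 1 is diverging, so f₁ = −23.3 cm.
Lens 1: 1/d_i1 = 1/f₁ − 1/d_o1 = 1/(-23.3) − 1/(150) = -0.04959, so d_i1 = -20.17 cm.
The intermediate image is 20.17 cm to the left of lens 1 (virtual), which is 105 − (-20.17) = 125.2 cm to the left of lens 2, so d_o2 = +125.2 cm.
Lens 2: 1/d_i2 = 1/f₂ − 1/d_o2 = 1/(11.0) − 1/(125.2) = 0.08292, so d_i2 = 12.1 cm.
The final image is real, 12.1 cm to the right of lens 2 (overall magnification ≈ -0.013).

12.1 cm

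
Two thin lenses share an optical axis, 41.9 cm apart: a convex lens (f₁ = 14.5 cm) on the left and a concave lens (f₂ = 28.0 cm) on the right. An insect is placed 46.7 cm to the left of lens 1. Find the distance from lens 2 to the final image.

Lens 1: 1/d_i1 = 1/f₁ − 1/d_o1 = 1/(14.5) − 1/(46.7) = 0.04755, so d_i1 = 21.03 cm.
The intermediate image is 21.03 cm to the right of lens 1, which is 41.9 − (21.03) = 20.87 cm to the left of lens 2, so d_o2 = +20.87 cm.
Lens 2 is diverging, so f₂ = −28.0 cm.
Lens 2: 1/d_i2 = 1/f₂ − 1/d_o2 = 1/(-28.0) − 1/(20.87) = -0.08363, so d_i2 = -12.0 cm.
The final image is virtual, 12.0 cm to the left of lens 2 (overall magnification ≈ -0.26).

12.0 cm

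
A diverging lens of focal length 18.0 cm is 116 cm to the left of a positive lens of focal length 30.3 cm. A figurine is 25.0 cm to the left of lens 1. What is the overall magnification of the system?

f₁ = −18.0 cm (diverging).
Lens 1: 1/d_i1 = 1/(-18.0) − 1/(25.0) = -0.09556, so d_i1 = -10.47 cm; m₁ = −d_i1/d_o1 = +0.4188.
d_o2 = 116 − (-10.47) = 126.5 cm.
Lens 2: 1/d_i2 = 1/(30.3) − 1/(126.5) = 0.02510, so d_i2 = 39.84 cm; m₂ = −d_i2/d_o2 = -0.3150.
m = m₁·m₂ = (+0.4188)(-0.3150) = -0.132.

m = -0.132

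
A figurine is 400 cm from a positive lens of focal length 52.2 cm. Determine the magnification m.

m = -0.150

1/d_i = 1/f − 1/d_o = 1/(52.20) − 1/(400) = 0.01666, so d_i = 60.03 cm.
m = −d_i/d_o = −(60.03)/(400) = -0.150.
The image is real, inverted and reduced, on the far side of the lens.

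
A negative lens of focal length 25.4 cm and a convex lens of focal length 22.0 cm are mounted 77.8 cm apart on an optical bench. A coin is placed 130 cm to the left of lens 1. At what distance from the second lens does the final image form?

Lens 1 is diverging, so f₁ = −25.4 cm.
Lens 1: 1/d_i1 = 1/f₁ − 1/d_o1 = 1/(-25.4) − 1/(130) = -0.04706, so d_i1 = -21.25 cm.
The intermediate image is 21.25 cm to the left of lens 1 (virtual), which is 77.8 − (-21.25) = 99.05 cm to the left of lens 2, so d_o2 = +99.05 cm.
Lens 2: 1/d_i2 = 1/f₂ − 1/d_o2 = 1/(22.0) − 1/(99.05) = 0.03536, so d_i2 = 28.3 cm.
The final image is real, 28.3 cm to the right of lens 2 (overall magnification ≈ -0.047).

28.3 cm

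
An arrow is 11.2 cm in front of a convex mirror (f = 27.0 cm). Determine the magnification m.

For a convex mirror, f = -27.0 cm.
1/d_i = 1/f − 1/d_o = 1/(-27.00) − 1/(11.2) = -0.1263, so d_i = -7.916 cm.
m = −d_i/d_o = −(-7.916)/(11.2) = +0.707.
The image is virtual, upright and reduced, behind the mirror.

m = +0.707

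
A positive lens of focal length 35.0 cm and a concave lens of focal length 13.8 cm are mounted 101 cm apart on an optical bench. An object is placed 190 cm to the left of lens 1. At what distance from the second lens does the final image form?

11.2 cm

Lens 1: 1/d_i1 = 1/f₁ − 1/d_o1 = 1/(35.0) − 1/(190) = 0.02331, so d_i1 = 42.90 cm.
The intermediate image is 42.90 cm to the right of lens 1, which is 101 − (42.90) = 58.10 cm to the left of lens 2, so d_o2 = +58.10 cm.
Lens 2 is diverging, so f₂ = −13.8 cm.
Lens 2: 1/d_i2 = 1/f₂ − 1/d_o2 = 1/(-13.8) − 1/(58.10) = -0.08968, so d_i2 = -11.2 cm.
The final image is virtual, 11.2 cm to the left of lens 2 (overall magnification ≈ -0.043).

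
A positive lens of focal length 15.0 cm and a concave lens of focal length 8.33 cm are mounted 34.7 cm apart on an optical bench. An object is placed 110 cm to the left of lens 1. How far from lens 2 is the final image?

5.63 cm

Lens 1: 1/d_i1 = 1/f₁ − 1/d_o1 = 1/(15.0) − 1/(110) = 0.05758, so d_i1 = 17.37 cm.
The intermediate image is 17.37 cm to the right of lens 1, which is 34.7 − (17.37) = 17.33 cm to the left of lens 2, so d_o2 = +17.33 cm.
Lens 2 is diverging, so f₂ = −8.33 cm.
Lens 2: 1/d_i2 = 1/f₂ − 1/d_o2 = 1/(-8.33) − 1/(17.33) = -0.1778, so d_i2 = -5.63 cm.
The final image is virtual, 5.63 cm to the left of lens 2 (overall magnification ≈ -0.051).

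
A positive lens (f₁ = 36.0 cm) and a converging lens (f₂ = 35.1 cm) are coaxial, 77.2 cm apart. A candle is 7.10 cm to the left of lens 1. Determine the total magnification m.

m = -0.858

Lens 1: 1/d_i1 = 1/(36.0) − 1/(7.10) = -0.1131, so d_i1 = -8.844 cm; m₁ = −d_i1/d_o1 = +1.246.
d_o2 = 77.2 − (-8.844) = 86.04 cm.
Lens 2: 1/d_i2 = 1/(35.1) − 1/(86.04) = 0.01687, so d_i2 = 59.29 cm; m₂ = −d_i2/d_o2 = -0.6890.
m = m₁·m₂ = (+1.246)(-0.6890) = -0.858.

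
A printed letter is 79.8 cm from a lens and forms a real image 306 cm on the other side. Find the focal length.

Real image ⇒ d_i = +306 cm.
1/f = 1/d_o + 1/d_i = 1/(79.8) + 1/(306) = 0.01580, so f = 63.3 cm.
Since f is positive, the lens is converging.

f = 63.3 cm (converging)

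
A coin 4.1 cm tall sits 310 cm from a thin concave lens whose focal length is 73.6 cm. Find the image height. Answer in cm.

For a concave lens, f = -73.6 cm.
1/d_i = 1/f − 1/d_o = 1/(-73.60) − 1/(310) = -0.01681, so d_i = -59.48 cm.
m = −d_i/d_o = +0.1919.
|h_i| = |m|·h_o = 0.1919 × 4.1 = 0.787 cm. The image is virtual, upright and reduced, on the same side as the object.

0.787 cm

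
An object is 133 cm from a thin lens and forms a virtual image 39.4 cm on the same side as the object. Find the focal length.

Virtual image ⇒ d_i = −39.4 cm.
1/f = 1/d_o + 1/d_i = 1/(133) + 1/(-39.4) = -0.01786, so f = -56.0 cm.
Since f is negative, the thin lens is diverging.

f = -56.0 cm (diverging)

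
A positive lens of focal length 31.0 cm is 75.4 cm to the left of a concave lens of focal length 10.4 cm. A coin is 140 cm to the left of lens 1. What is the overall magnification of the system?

m = -0.0643

Lens 1: 1/d_i1 = 1/(31.0) − 1/(140) = 0.02512, so d_i1 = 39.82 cm; m₁ = −d_i1/d_o1 = -0.2844.
d_o2 = 75.4 − (39.82) = 35.58 cm.
f₂ = −10.4 cm (diverging).
Lens 2: 1/d_i2 = 1/(-10.4) − 1/(35.58) = -0.1243, so d_i2 = -8.048 cm; m₂ = −d_i2/d_o2 = +0.2262.
m = m₁·m₂ = (-0.2844)(+0.2262) = -0.0643.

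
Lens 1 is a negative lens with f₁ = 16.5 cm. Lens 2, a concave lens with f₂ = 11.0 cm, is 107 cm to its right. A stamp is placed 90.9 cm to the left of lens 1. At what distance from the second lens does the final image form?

10.1 cm

Lens 1 is diverging, so f₁ = −16.5 cm.
Lens 1: 1/d_i1 = 1/f₁ − 1/d_o1 = 1/(-16.5) − 1/(90.9) = -0.07161, so d_i1 = -13.97 cm.
The intermediate image is 13.97 cm to the left of lens 1 (virtual), which is 107 − (-13.97) = 121.0 cm to the left of lens 2, so d_o2 = +121.0 cm.
Lens 2 is diverging, so f₂ = −11.0 cm.
Lens 2: 1/d_i2 = 1/f₂ − 1/d_o2 = 1/(-11.0) − 1/(121.0) = -0.09917, so d_i2 = -10.1 cm.
The final image is virtual, 10.1 cm to the left of lens 2 (overall magnification ≈ 0.013).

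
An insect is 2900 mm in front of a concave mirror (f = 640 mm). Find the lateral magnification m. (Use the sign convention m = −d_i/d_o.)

1/d_i = 1/f − 1/d_o = 1/(640.0) − 1/(2900) = 0.001218, so d_i = 821.2 mm.
m = −d_i/d_o = −(821.2)/(2900) = -0.283.
The image is real, inverted and reduced, in front of the mirror.

m = -0.283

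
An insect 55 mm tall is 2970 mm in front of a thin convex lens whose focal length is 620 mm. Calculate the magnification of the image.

1/d_i = 1/f − 1/d_o = 1/(620.0) − 1/(2970) = 0.001276, so d_i = 783.6 mm.
m = −d_i/d_o = −(783.6)/(2970) = -0.264.
The image is real, inverted and reduced, on the far side of the lens.

m = -0.264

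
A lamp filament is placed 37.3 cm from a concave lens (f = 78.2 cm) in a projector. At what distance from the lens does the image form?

25.3 cm

For a concave lens, f = -78.2 cm.
Thin-lens equation: 1/v = 1/f − 1/u = 1/(-78.20) − 1/(37.3) = -0.01279 − 0.02681 = -0.03960, so v = -25.3 cm.
The image is virtual, upright and reduced, on the same side as the object.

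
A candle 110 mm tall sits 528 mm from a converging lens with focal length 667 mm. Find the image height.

1/d_i = 1/f − 1/d_o = 1/(667.0) − 1/(528) = -0.0003947, so d_i = -2534 mm.
m = −d_i/d_o = +4.799.
|h_i| = |m|·h_o = 4.799 × 110 = 528 mm. The image is virtual, upright and enlarged, on the same side as the object.

528 mm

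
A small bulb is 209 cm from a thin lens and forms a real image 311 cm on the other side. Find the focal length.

Real image ⇒ d_i = +311 cm.
1/f = 1/d_o + 1/d_i = 1/(209) + 1/(311) = 0.008000, so f = 125 cm.
Since f is positive, the thin lens is converging.

f = 125 cm (converging)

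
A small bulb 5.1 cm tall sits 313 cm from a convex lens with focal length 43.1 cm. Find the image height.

0.814 cm

1/d_i = 1/f − 1/d_o = 1/(43.10) − 1/(313) = 0.02001, so d_i = 49.98 cm.
m = −d_i/d_o = -0.1597.
|h_i| = |m|·h_o = 0.1597 × 5.1 = 0.814 cm. The image is real, inverted and reduced, on the far side of the lens.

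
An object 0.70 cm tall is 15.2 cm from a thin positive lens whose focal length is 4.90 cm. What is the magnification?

m = -0.476

1/d_i = 1/f − 1/d_o = 1/(4.900) − 1/(15.2) = 0.1383, so d_i = 7.231 cm.
m = −d_i/d_o = −(7.231)/(15.2) = -0.476.
The image is real, inverted and reduced, on the far side of the lens.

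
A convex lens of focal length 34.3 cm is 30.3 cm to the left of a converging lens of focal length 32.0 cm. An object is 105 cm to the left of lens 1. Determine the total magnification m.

Lens 1: 1/d_i1 = 1/(34.3) − 1/(105) = 0.01963, so d_i1 = 50.94 cm; m₁ = −d_i1/d_o1 = -0.4851.
d_o2 = 30.3 − (50.94) = -20.64 cm (virtual object).
Lens 2: 1/d_i2 = 1/(32.0) − 1/(-20.64) = 0.07970, so d_i2 = 12.55 cm; m₂ = −d_i2/d_o2 = +0.6079.
m = m₁·m₂ = (-0.4851)(+0.6079) = -0.295.

m = -0.295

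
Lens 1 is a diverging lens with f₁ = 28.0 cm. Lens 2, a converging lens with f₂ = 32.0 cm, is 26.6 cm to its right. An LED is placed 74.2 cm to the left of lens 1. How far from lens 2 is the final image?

101 cm

Lens 1 is diverging, so f₁ = −28.0 cm.
Lens 1: 1/d_i1 = 1/f₁ − 1/d_o1 = 1/(-28.0) − 1/(74.2) = -0.04919, so d_i1 = -20.33 cm.
The intermediate image is 20.33 cm to the left of lens 1 (virtual), which is 26.6 − (-20.33) = 46.93 cm to the left of lens 2, so d_o2 = +46.93 cm.
Lens 2: 1/d_i2 = 1/f₂ − 1/d_o2 = 1/(32.0) − 1/(46.93) = 0.009942, so d_i2 = 101 cm.
The final image is real, 101 cm to the right of lens 2 (overall magnification ≈ -0.59).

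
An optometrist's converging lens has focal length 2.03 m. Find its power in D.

P = +0.493 D

P = 1/f = 1/(2.03 m) = +0.493 D.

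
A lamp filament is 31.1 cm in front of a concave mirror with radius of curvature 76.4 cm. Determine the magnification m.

m = +5.38

f = R/2 = 76.4/2 = 38.20 cm.
1/d_i = 1/f − 1/d_o = 1/(38.20) − 1/(31.1) = -0.005976, so d_i = -167.3 cm.
m = −d_i/d_o = −(-167.3)/(31.1) = +5.38.
The image is virtual, upright and enlarged, behind the mirror.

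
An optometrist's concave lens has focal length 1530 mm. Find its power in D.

For a concave lens, f = −1530 mm.
f = -153 cm = -1.53 m.
P = 1/f = 1/(-1.53 m) = -0.654 D.

P = -0.654 D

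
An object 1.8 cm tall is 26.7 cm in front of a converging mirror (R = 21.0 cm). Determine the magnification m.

m = -0.648

f = R/2 = 21.0/2 = 10.50 cm.
1/d_i = 1/f − 1/d_o = 1/(10.50) − 1/(26.7) = 0.05778, so d_i = 17.31 cm.
m = −d_i/d_o = −(17.31)/(26.7) = -0.648.
The image is real, inverted and reduced, in front of the mirror.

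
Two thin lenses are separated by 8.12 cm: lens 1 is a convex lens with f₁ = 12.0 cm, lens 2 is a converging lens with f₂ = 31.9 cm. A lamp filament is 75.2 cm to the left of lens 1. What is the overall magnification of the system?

m = -0.159

Lens 1: 1/d_i1 = 1/(12.0) − 1/(75.2) = 0.07004, so d_i1 = 14.28 cm; m₁ = −d_i1/d_o1 = -0.1899.
d_o2 = 8.12 − (14.28) = -6.160 cm (virtual object).
Lens 2: 1/d_i2 = 1/(31.9) − 1/(-6.160) = 0.1937, so d_i2 = 5.163 cm; m₂ = −d_i2/d_o2 = +0.8382.
m = m₁·m₂ = (-0.1899)(+0.8382) = -0.159.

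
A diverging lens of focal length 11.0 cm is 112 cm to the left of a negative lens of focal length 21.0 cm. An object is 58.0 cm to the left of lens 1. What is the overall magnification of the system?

m = +0.0235

f₁ = −11.0 cm (diverging).
Lens 1: 1/d_i1 = 1/(-11.0) − 1/(58.0) = -0.1082, so d_i1 = -9.246 cm; m₁ = −d_i1/d_o1 = +0.1594.
d_o2 = 112 − (-9.246) = 121.2 cm.
f₂ = −21.0 cm (diverging).
Lens 2: 1/d_i2 = 1/(-21.0) − 1/(121.2) = -0.05587, so d_i2 = -17.90 cm; m₂ = −d_i2/d_o2 = +0.1477.
m = m₁·m₂ = (+0.1594)(+0.1477) = +0.0235.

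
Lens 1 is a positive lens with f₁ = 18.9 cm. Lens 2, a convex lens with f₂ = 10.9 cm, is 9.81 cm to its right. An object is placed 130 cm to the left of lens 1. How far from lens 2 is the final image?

5.78 cm

Lens 1: 1/d_i1 = 1/f₁ − 1/d_o1 = 1/(18.9) − 1/(130) = 0.04522, so d_i1 = 22.12 cm.
The intermediate image is 22.12 cm to the right of lens 1, which lies 12.31 cm to the right of lens 2 — a virtual object — so d_o2 = −12.31 cm.
Lens 2: 1/d_i2 = 1/f₂ − 1/d_o2 = 1/(10.9) − 1/(-12.31) = 0.1730, so d_i2 = 5.78 cm.
The final image is real, 5.78 cm to the right of lens 2 (overall magnification ≈ -0.080).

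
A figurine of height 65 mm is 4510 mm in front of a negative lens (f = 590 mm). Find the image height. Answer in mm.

7.52 mm

For a negative lens, f = -590 mm.
1/d_i = 1/f − 1/d_o = 1/(-590.0) − 1/(4510) = -0.001917, so d_i = -521.7 mm.
m = −d_i/d_o = +0.1157.
|h_i| = |m|·h_o = 0.1157 × 65 = 7.52 mm. The image is virtual, upright and reduced, on the same side as the object.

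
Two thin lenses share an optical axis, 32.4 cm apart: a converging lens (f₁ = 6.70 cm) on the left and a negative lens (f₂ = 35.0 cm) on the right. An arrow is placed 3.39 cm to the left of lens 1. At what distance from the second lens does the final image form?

18.5 cm

Lens 1: 1/d_i1 = 1/f₁ − 1/d_o1 = 1/(6.70) − 1/(3.39) = -0.1457, so d_i1 = -6.862 cm.
The intermediate image is 6.862 cm to the left of lens 1 (virtual), which is 32.4 − (-6.862) = 39.26 cm to the left of lens 2, so d_o2 = +39.26 cm.
Lens 2 is diverging, so f₂ = −35.0 cm.
Lens 2: 1/d_i2 = 1/f₂ − 1/d_o2 = 1/(-35.0) − 1/(39.26) = -0.05404, so d_i2 = -18.5 cm.
The final image is virtual, 18.5 cm to the left of lens 2 (overall magnification ≈ 0.95).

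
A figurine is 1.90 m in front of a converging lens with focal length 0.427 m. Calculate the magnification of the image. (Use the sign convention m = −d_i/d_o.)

1/d_i = 1/f − 1/d_o = 1/(0.4270) − 1/(1.90) = 1.816, so d_i = 0.5508 m.
m = −d_i/d_o = −(0.5508)/(1.90) = -0.290.
The image is real, inverted and reduced, on the far side of the lens.

m = -0.290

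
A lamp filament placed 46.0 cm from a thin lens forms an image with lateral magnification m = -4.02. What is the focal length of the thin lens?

f = 36.8 cm (converging)

m = −d_i/d_o ⇒ d_i = −m·d_o = −(-4.02)·(46.0) = 184.9 cm.
1/f = 1/d_o + 1/d_i = 1/(46.0) + 1/(184.9) = 0.02715, so f = 36.8 cm.
Since f is positive, the thin lens is converging.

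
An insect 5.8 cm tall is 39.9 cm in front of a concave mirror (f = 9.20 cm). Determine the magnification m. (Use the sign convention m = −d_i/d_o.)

1/d_i = 1/f − 1/d_o = 1/(9.200) − 1/(39.9) = 0.08363, so d_i = 11.96 cm.
m = −d_i/d_o = −(11.96)/(39.9) = -0.300.
The image is real, inverted and reduced, in front of the mirror.

m = -0.300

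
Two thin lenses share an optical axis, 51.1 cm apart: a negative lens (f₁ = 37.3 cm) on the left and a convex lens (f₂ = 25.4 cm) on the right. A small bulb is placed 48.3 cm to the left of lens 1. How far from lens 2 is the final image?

Lens 1 is diverging, so f₁ = −37.3 cm.
Lens 1: 1/d_i1 = 1/f₁ − 1/d_o1 = 1/(-37.3) − 1/(48.3) = -0.04751, so d_i1 = -21.05 cm.
The intermediate image is 21.05 cm to the left of lens 1 (virtual), which is 51.1 − (-21.05) = 72.15 cm to the left of lens 2, so d_o2 = +72.15 cm.
Lens 2: 1/d_i2 = 1/f₂ − 1/d_o2 = 1/(25.4) − 1/(72.15) = 0.02551, so d_i2 = 39.2 cm.
The final image is real, 39.2 cm to the right of lens 2 (overall magnification ≈ -0.24).

39.2 cm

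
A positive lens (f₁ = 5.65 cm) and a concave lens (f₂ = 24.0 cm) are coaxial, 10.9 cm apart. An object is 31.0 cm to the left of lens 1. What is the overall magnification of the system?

Lens 1: 1/d_i1 = 1/(5.65) − 1/(31.0) = 0.1447, so d_i1 = 6.909 cm; m₁ = −d_i1/d_o1 = -0.2229.
d_o2 = 10.9 − (6.909) = 3.991 cm.
f₂ = −24.0 cm (diverging).
Lens 2: 1/d_i2 = 1/(-24.0) − 1/(3.991) = -0.2922, so d_i2 = -3.422 cm; m₂ = −d_i2/d_o2 = +0.8574.
m = m₁·m₂ = (-0.2229)(+0.8574) = -0.191.

m = -0.191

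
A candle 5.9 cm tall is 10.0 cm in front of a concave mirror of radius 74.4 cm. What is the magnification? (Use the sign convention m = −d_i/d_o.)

m = +1.37

f = R/2 = 74.4/2 = 37.20 cm.
1/d_i = 1/f − 1/d_o = 1/(37.20) − 1/(10.0) = -0.07312, so d_i = -13.68 cm.
m = −d_i/d_o = −(-13.68)/(10.0) = +1.37.
The image is virtual, upright and enlarged, behind the mirror.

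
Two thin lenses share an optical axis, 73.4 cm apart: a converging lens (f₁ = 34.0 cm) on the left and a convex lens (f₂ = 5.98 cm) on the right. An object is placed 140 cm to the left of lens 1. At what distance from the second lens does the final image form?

Lens 1: 1/d_i1 = 1/f₁ − 1/d_o1 = 1/(34.0) − 1/(140) = 0.02227, so d_i1 = 44.91 cm.
The intermediate image is 44.91 cm to the right of lens 1, which is 73.4 − (44.91) = 28.49 cm to the left of lens 2, so d_o2 = +28.49 cm.
Lens 2: 1/d_i2 = 1/f₂ − 1/d_o2 = 1/(5.98) − 1/(28.49) = 0.1321, so d_i2 = 7.57 cm.
The final image is real, 7.57 cm to the right of lens 2 (overall magnification ≈ 0.085).

7.57 cm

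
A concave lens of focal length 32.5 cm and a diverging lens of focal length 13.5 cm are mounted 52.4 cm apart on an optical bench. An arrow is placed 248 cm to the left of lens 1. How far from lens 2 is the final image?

11.6 cm

Lens 1 is diverging, so f₁ = −32.5 cm.
Lens 1: 1/d_i1 = 1/f₁ − 1/d_o1 = 1/(-32.5) − 1/(248) = -0.03480, so d_i1 = -28.73 cm.
The intermediate image is 28.73 cm to the left of lens 1 (virtual), which is 52.4 − (-28.73) = 81.13 cm to the left of lens 2, so d_o2 = +81.13 cm.
Lens 2 is diverging, so f₂ = −13.5 cm.
Lens 2: 1/d_i2 = 1/f₂ − 1/d_o2 = 1/(-13.5) − 1/(81.13) = -0.08640, so d_i2 = -11.6 cm.
The final image is virtual, 11.6 cm to the left of lens 2 (overall magnification ≈ 0.017).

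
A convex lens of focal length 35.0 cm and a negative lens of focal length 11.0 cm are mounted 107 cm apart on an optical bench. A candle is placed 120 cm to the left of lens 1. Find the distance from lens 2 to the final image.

Lens 1: 1/d_i1 = 1/f₁ − 1/d_o1 = 1/(35.0) − 1/(120) = 0.02024, so d_i1 = 49.41 cm.
The intermediate image is 49.41 cm to the right of lens 1, which is 107 − (49.41) = 57.59 cm to the left of lens 2, so d_o2 = +57.59 cm.
Lens 2 is diverging, so f₂ = −11.0 cm.
Lens 2: 1/d_i2 = 1/f₂ − 1/d_o2 = 1/(-11.0) − 1/(57.59) = -0.1083, so d_i2 = -9.24 cm.
The final image is virtual, 9.24 cm to the left of lens 2 (overall magnification ≈ -0.066).

9.24 cm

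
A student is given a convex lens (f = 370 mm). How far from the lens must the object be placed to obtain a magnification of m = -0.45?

1190 mm

m = −d_i/d_o ⇒ d_i = −m·d_o.
1/f = 1/d_o + 1/d_i = 1/d_o − 1/(m·d_o) = (1 − 1/m)/d_o, so d_o = f(1 − 1/m) = (370.0)(1 − 1/(-0.45)) = 1190 mm.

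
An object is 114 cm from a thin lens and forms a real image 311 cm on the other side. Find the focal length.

f = 83.4 cm (converging)

Real image ⇒ d_i = +311 cm.
1/f = 1/d_o + 1/d_i = 1/(114) + 1/(311) = 0.01199, so f = 83.4 cm.
Since f is positive, the thin lens is converging.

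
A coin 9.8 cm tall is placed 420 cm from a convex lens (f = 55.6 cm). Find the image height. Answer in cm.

1/d_i = 1/f − 1/d_o = 1/(55.60) − 1/(420) = 0.01560, so d_i = 64.08 cm.
m = −d_i/d_o = -0.1526.
|h_i| = |m|·h_o = 0.1526 × 9.8 = 1.50 cm. The image is real, inverted and reduced, on the far side of the lens.

1.50 cm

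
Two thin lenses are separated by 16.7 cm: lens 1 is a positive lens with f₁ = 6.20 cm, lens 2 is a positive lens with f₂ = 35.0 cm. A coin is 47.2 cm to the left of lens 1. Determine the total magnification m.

Lens 1: 1/d_i1 = 1/(6.20) − 1/(47.2) = 0.1401, so d_i1 = 7.138 cm; m₁ = −d_i1/d_o1 = -0.1512.
d_o2 = 16.7 − (7.138) = 9.562 cm.
Lens 2: 1/d_i2 = 1/(35.0) − 1/(9.562) = -0.07601, so d_i2 = -13.16 cm; m₂ = −d_i2/d_o2 = +1.376.
m = m₁·m₂ = (-0.1512)(+1.376) = -0.208.

m = -0.208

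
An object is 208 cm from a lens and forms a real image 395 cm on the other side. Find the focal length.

Real image ⇒ d_i = +395 cm.
1/f = 1/d_o + 1/d_i = 1/(208) + 1/(395) = 0.007339, so f = 136 cm.
Since f is positive, the lens is converging.

f = 136 cm (converging)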